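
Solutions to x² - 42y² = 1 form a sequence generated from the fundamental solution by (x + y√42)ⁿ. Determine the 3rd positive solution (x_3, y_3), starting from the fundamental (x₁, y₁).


Step 1: Find the fundamental solution (x₁, y₁) of x² - 42y² = 1.
  Expand √42 as a continued fraction. a₀ = ⌊√42⌋ = 6; iterate m_{k+1} = d_k·a_k − m_k, d_{k+1} = (42 − m_{k+1}²)/d_k, a_{k+1} = ⌊(a₀ + m_{k+1})/d_{k+1}⌋ (starting m₀ = 0, d₀ = 1), with convergents p_k = a_k·p_{k-1} + p_{k-2}, q_k = a_k·q_{k-1} + q_{k-2} (p₋₁ = 1, q₋₁ = 0):
  k = 0: a₀ = 6; p₀/q₀ = 6/1; p₀² − 42·q₀² = 36 − 42 = -6.
  k = 1: m = 6, d = 6, a = ⌊(6 + 6)/6⌋ = 2; p/q = (2·6 + 1)/(2·1 + 0) = 13/2; p² − 42·q² = 169 − 168 = 1.
  The first convergent with p² − 42·q² = 1 gives the fundamental solution (x₁, y₁) = (13, 2).
Step 2: Apply the recurrence (x_{n+1}, y_{n+1}) = (x₁x_n + 42y₁y_n, x₁y_n + y₁x_n) repeatedly.
  From (x_1, y_1) = (13, 2): x_2 = 13·13 + 42·2·2 = 337; y_2 = 13·2 + 2·13 = 52.
  From (x_2, y_2) = (337, 52): x_3 = 13·337 + 42·2·52 = 8749; y_3 = 13·52 + 2·337 = 1350.
Step 3: Verify x_3² - 42·y_3² = 76545001 - 76545000 = 1 (should be 1). ✓

(x_1, y_1) = (13, 2); (x_3, y_3) = (8749, 1350).


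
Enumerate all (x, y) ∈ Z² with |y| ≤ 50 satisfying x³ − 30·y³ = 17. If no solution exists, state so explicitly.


The equation is x³ - 30y³ = 17. For fixed y, x³ = 30·y³ + 17, so a solution requires the RHS to be a perfect cube.
Strategy: iterate y from -50 to 50, compute RHS = 30·y³ + 17, and check whether it is a (positive or negative) perfect cube.
Check small values of y:
  y = 0: RHS = 17 is not a perfect cube.
  y = 1: RHS = 47 is not a perfect cube.
  y = -1: RHS = -13 is not a perfect cube.
  y = 2: RHS = 257 is not a perfect cube.
  y = -2: RHS = -223 is not a perfect cube.
  y = 3: RHS = 827 is not a perfect cube.
  y = -3: RHS = -793 is not a perfect cube.
Continuing the search up to |y| = 50 finds no solutions either.
No (x, y) in the scanned range satisfies the equation.

No integer solutions with |y| ≤ 50.


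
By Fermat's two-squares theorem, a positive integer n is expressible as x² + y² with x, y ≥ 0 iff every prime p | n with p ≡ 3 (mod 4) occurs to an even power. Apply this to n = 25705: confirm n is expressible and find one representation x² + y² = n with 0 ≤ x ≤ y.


Step 1: Factor n = 25705 = 5 · 53 · 97.
Step 2: Check the mod-4 condition on each prime factor: 5 ≡ 1 (mod 4), exponent 1; 53 ≡ 1 (mod 4), exponent 1; 97 ≡ 1 (mod 4), exponent 1.
All primes ≡ 3 (mod 4) appear to even exponent (or don't appear), so by the two-squares theorem n IS expressible as a sum of two squares.
Step 3: Build a representation. Here n = 5 · 53 · 97 is a product of primes ≡ 1 (mod 4). Each prime p ≡ 1 (mod 4) is itself a sum of two squares; find a² by testing p − a² for a perfect square:
  5: 5 − 1² = 4 = 2² ⇒ 5 = 1² + 2².
  53: 53 − 1² = 52, 53 − 2² = 49 = 7² ⇒ 53 = 2² + 7².
  97: 97 − 1² = 96, 97 − 2² = 93, 97 − 3² = 88, 97 − 4² = 81 = 9² ⇒ 97 = 4² + 9².
  Combine using the Brahmagupta–Fibonacci identity (a² + b²)(c² + d²) = (ac − bd)² + (ad + bc)² = (ac + bd)² + (ad − bc)²:
  5 · 53 = 265: from (1² + 2²)(2² + 7²), take (1·2 − 2·7, 1·7 + 2·2) = (2 − 14, 7 + 4) = (-12, 11); dropping signs (only squares matter) gives (12, 11); check 12² + 11² = 144 + 121 = 265 ✓.
  265 · 97 = 25705: from (12² + 11²)(4² + 9²), take (12·4 − 11·9, 12·9 + 11·4) = (48 − 99, 108 + 44) = (-51, 152); dropping signs (only squares matter) gives (51, 152); check 51² + 152² = 2601 + 23104 = 25705 ✓.
Step 4: Order so x ≤ y and verify: 51² + 152² = 2601 + 23104 = 25705 = n. ✓

n = 25705 = 51² + 152² (one valid representation with x ≤ y).


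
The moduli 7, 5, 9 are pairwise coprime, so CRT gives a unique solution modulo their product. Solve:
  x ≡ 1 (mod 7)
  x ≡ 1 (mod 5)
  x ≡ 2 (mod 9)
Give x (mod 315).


Moduli 7, 5, 9 are pairwise coprime; by CRT there is a unique solution modulo M = 7 · 5 · 9 = 315.
Solve pairwise, accumulating the modulus:
  Start with x ≡ 1 (mod 7).
  Combine with x ≡ 1 (mod 5): since gcd(7, 5) = 1, we get a unique residue mod 35.
    Write x = 1 + 7·t and substitute into x ≡ 1 (mod 5): 7·t ≡ 1 − 1 = 0 (mod 5).
    Reduce coefficients mod 5: 2·t ≡ 0 (mod 5).
    The inverse of 2 mod 5 is 3 (since 2·3 = 6 = 1·5 + 1), so t ≡ 3·0 = 0 ≡ 0 (mod 5).
    Then x = 1 + 7·0 = 1, valid modulo lcm(7, 5) = 35: x ≡ 1 (mod 35).
  Combine with x ≡ 2 (mod 9): since gcd(35, 9) = 1, we get a unique residue mod 315.
    Write x = 1 + 35·t and substitute into x ≡ 2 (mod 9): 35·t ≡ 2 − 1 = 1 (mod 9).
    Reduce coefficients mod 9: 8·t ≡ 1 (mod 9).
    The inverse of 8 mod 9 is 8 (since 8·8 = 64 = 7·9 + 1), so t ≡ 8·1 = 8 ≡ 8 (mod 9).
    Then x = 1 + 35·8 = 281, valid modulo lcm(35, 9) = 315: x ≡ 281 (mod 315).
Verify: 281 mod 7 = 1 ✓, 281 mod 5 = 1 ✓, 281 mod 9 = 2 ✓.

x ≡ 281 (mod 315).


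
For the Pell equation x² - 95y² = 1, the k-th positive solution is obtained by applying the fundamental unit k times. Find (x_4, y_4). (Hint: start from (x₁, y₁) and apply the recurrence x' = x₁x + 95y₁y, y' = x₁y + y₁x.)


Step 1: Find the fundamental solution (x₁, y₁) of x² - 95y² = 1.
  Expand √95 as a continued fraction. a₀ = ⌊√95⌋ = 9; iterate m_{k+1} = d_k·a_k − m_k, d_{k+1} = (95 − m_{k+1}²)/d_k, a_{k+1} = ⌊(a₀ + m_{k+1})/d_{k+1}⌋ (starting m₀ = 0, d₀ = 1), with convergents p_k = a_k·p_{k-1} + p_{k-2}, q_k = a_k·q_{k-1} + q_{k-2} (p₋₁ = 1, q₋₁ = 0):
  k = 0: a₀ = 9; p₀/q₀ = 9/1; p₀² − 95·q₀² = 81 − 95 = -14.
  k = 1: m = 9, d = 14, a = ⌊(9 + 9)/14⌋ = 1; p/q = (1·9 + 1)/(1·1 + 0) = 10/1; p² − 95·q² = 100 − 95 = 5.
  k = 2: m = 5, d = 5, a = ⌊(9 + 5)/5⌋ = 2; p/q = (2·10 + 9)/(2·1 + 1) = 29/3; p² − 95·q² = 841 − 855 = -14.
  k = 3: m = 5, d = 14, a = ⌊(9 + 5)/14⌋ = 1; p/q = (1·29 + 10)/(1·3 + 1) = 39/4; p² − 95·q² = 1521 − 1520 = 1.
  The first convergent with p² − 95·q² = 1 gives the fundamental solution (x₁, y₁) = (39, 4).
Step 2: Apply the recurrence (x_{n+1}, y_{n+1}) = (x₁x_n + 95y₁y_n, x₁y_n + y₁x_n) repeatedly.
  From (x_1, y_1) = (39, 4): x_2 = 39·39 + 95·4·4 = 3041; y_2 = 39·4 + 4·39 = 312.
  From (x_2, y_2) = (3041, 312): x_3 = 39·3041 + 95·4·312 = 237159; y_3 = 39·312 + 4·3041 = 24332.
  From (x_3, y_3) = (237159, 24332): x_4 = 39·237159 + 95·4·24332 = 18495361; y_4 = 39·24332 + 4·237159 = 1897584.
Step 3: Verify x_4² - 95·y_4² = 342078378520321 - 342078378520320 = 1 (should be 1). ✓

(x_1, y_1) = (39, 4); (x_4, y_4) = (18495361, 1897584).


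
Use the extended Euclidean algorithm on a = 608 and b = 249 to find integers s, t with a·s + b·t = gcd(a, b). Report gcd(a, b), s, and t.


Euclidean algorithm on (608, 249) — divide until remainder is 0:
  608 = 2 · 249 + 110
  249 = 2 · 110 + 29
  110 = 3 · 29 + 23
  29 = 1 · 23 + 6
  23 = 3 · 6 + 5
  6 = 1 · 5 + 1
  5 = 5 · 1 + 0
gcd(608, 249) = 1.
Track Bezout coefficients alongside the remainders: start with r₀ = 608 = a·1 + b·0 (s = 1, t = 0) and r₁ = 249 = a·0 + b·1 (s = 0, t = 1); each new remainder r_{k+1} = r_{k-1} − q_k·r_k inherits s_{k+1} = s_{k-1} − q_k·s_k, t_{k+1} = t_{k-1} − q_k·t_k, so r_k = a·s_k + b·t_k at every step:
  q = 2: r = 110, s = 1 − 2·0 = 1, t = 0 − 2·1 = -2  (check: 608·1 + 249·(-2) = 110)
  q = 2: r = 29, s = 0 − 2·1 = -2, t = 1 − 2·(-2) = 5  (check: 608·(-2) + 249·5 = 29)
  q = 3: r = 23, s = 1 − 3·(-2) = 7, t = -2 − 3·5 = -17  (check: 608·7 + 249·(-17) = 23)
  q = 1: r = 6, s = -2 − 1·7 = -9, t = 5 − 1·(-17) = 22  (check: 608·(-9) + 249·22 = 6)
  q = 3: r = 5, s = 7 − 3·(-9) = 34, t = -17 − 3·22 = -83  (check: 608·34 + 249·(-83) = 5)
  q = 1: r = 1, s = -9 − 1·34 = -43, t = 22 − 1·(-83) = 105  (check: 608·(-43) + 249·105 = 1)
The row with r = 1 (the gcd) gives the Bezout coefficients s = -43, t = 105.
Result: 608 · (-43) + 249 · (105) = 1.

gcd(608, 249) = 1; s = -43, t = 105 (check: 608·(-43) + 249·105 = 1).


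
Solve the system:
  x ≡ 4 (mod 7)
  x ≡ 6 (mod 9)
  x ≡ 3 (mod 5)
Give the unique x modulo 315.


Moduli 7, 9, 5 are pairwise coprime; by CRT there is a unique solution modulo M = 7 · 9 · 5 = 315.
Solve pairwise, accumulating the modulus:
  Start with x ≡ 4 (mod 7).
  Combine with x ≡ 6 (mod 9): since gcd(7, 9) = 1, we get a unique residue mod 63.
    Write x = 4 + 7·t and substitute into x ≡ 6 (mod 9): 7·t ≡ 6 − 4 = 2 (mod 9).
    The inverse of 7 mod 9 is 4 (since 7·4 = 28 = 3·9 + 1), so t ≡ 4·2 = 8 ≡ 8 (mod 9).
    Then x = 4 + 7·8 = 60, valid modulo lcm(7, 9) = 63: x ≡ 60 (mod 63).
  Combine with x ≡ 3 (mod 5): since gcd(63, 5) = 1, we get a unique residue mod 315.
    Write x = 60 + 63·t and substitute into x ≡ 3 (mod 5): 63·t ≡ 3 − 60 = -57 (mod 5).
    Reduce coefficients mod 5: 3·t ≡ 3 (mod 5).
    The inverse of 3 mod 5 is 2 (since 3·2 = 6 = 1·5 + 1), so t ≡ 2·3 = 6 ≡ 1 (mod 5).
    Then x = 60 + 63·1 = 123, valid modulo lcm(63, 5) = 315: x ≡ 123 (mod 315).
Verify: 123 mod 7 = 4 ✓, 123 mod 9 = 6 ✓, 123 mod 5 = 3 ✓.

x ≡ 123 (mod 315).


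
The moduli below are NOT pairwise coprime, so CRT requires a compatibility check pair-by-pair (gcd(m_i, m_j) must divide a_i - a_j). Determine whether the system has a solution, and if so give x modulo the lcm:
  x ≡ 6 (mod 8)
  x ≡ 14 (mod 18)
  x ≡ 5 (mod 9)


Moduli 8, 18, 9 are not pairwise coprime, so CRT works modulo lcm(m_i) when all pairwise compatibility conditions hold.
Pairwise compatibility: gcd(m_i, m_j) must divide a_i - a_j for every pair.
Merge one congruence at a time:
  Start: x ≡ 6 (mod 8).
  Combine with x ≡ 14 (mod 18): gcd(8, 18) = 2; 14 - 6 = 8, which IS divisible by 2, so compatible.
    Write x = 6 + 8·t and substitute into x ≡ 14 (mod 18): 8·t ≡ 14 − 6 = 8 (mod 18).
    Divide the congruence (and modulus) by g = 2: 4·t ≡ 4 (mod 9).
    The inverse of 4 mod 9 is 7 (since 4·7 = 28 = 3·9 + 1), so t ≡ 7·4 = 28 ≡ 1 (mod 9).
    Then x = 6 + 8·1 = 14, valid modulo lcm(8, 18) = 72: x ≡ 14 (mod 72).
  Combine with x ≡ 5 (mod 9): gcd(72, 9) = 9; 5 - 14 = -9, which IS divisible by 9, so compatible.
    Write x = 14 + 72·t and substitute into x ≡ 5 (mod 9): 72·t ≡ 5 − 14 = -9 (mod 9).
    Divide the congruence (and modulus) by g = 9: 8·t ≡ -1 (mod 1).
    Modulo 1 every t works; take t = 0.
    Then x = 14 + 72·0 = 14, valid modulo lcm(72, 9) = 72: x ≡ 14 (mod 72).
Verify: 14 mod 8 = 6, 14 mod 18 = 14, 14 mod 9 = 5.

x ≡ 14 (mod 72).


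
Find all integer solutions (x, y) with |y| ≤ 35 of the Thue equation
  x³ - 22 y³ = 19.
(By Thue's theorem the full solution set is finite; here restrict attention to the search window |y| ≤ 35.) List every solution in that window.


The equation is x³ - 22y³ = 19. For fixed y, x³ = 22·y³ + 19, so a solution requires the RHS to be a perfect cube.
Strategy: iterate y from -35 to 35, compute RHS = 22·y³ + 19, and check whether it is a (positive or negative) perfect cube.
Check small values of y:
  y = 0: RHS = 19 is not a perfect cube.
  y = 1: RHS = 41 is not a perfect cube.
  y = -1: RHS = -3 is not a perfect cube.
  y = 2: RHS = 195 is not a perfect cube.
  y = -2: RHS = -157 is not a perfect cube.
  y = 3: RHS = 613 is not a perfect cube.
  y = -3: RHS = -575 is not a perfect cube.
Continuing the search up to |y| = 35 finds no solutions either.
No (x, y) in the scanned range satisfies the equation.

No integer solutions with |y| ≤ 35.


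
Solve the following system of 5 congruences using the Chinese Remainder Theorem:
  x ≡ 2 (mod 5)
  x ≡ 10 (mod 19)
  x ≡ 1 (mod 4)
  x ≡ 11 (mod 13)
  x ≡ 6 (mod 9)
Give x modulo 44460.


Product of moduli M = 5 · 19 · 4 · 13 · 9 = 44460.
Merge one congruence at a time:
  Start: x ≡ 2 (mod 5).
  Combine with x ≡ 10 (mod 19); new modulus lcm = 95.
    Write x = 2 + 5·t and substitute into x ≡ 10 (mod 19): 5·t ≡ 10 − 2 = 8 (mod 19).
    The inverse of 5 mod 19 is 4 (since 5·4 = 20 = 1·19 + 1), so t ≡ 4·8 = 32 ≡ 13 (mod 19).
    Then x = 2 + 5·13 = 67, valid modulo lcm(5, 19) = 95: x ≡ 67 (mod 95).
  Combine with x ≡ 1 (mod 4); new modulus lcm = 380.
    Write x = 67 + 95·t and substitute into x ≡ 1 (mod 4): 95·t ≡ 1 − 67 = -66 (mod 4).
    Reduce coefficients mod 4: 3·t ≡ 2 (mod 4).
    The inverse of 3 mod 4 is 3 (since 3·3 = 9 = 2·4 + 1), so t ≡ 3·2 = 6 ≡ 2 (mod 4).
    Then x = 67 + 95·2 = 257, valid modulo lcm(95, 4) = 380: x ≡ 257 (mod 380).
  Combine with x ≡ 11 (mod 13); new modulus lcm = 4940.
    Write x = 257 + 380·t and substitute into x ≡ 11 (mod 13): 380·t ≡ 11 − 257 = -246 (mod 13).
    Reduce coefficients mod 13: 3·t ≡ 1 (mod 13).
    The inverse of 3 mod 13 is 9 (since 3·9 = 27 = 2·13 + 1), so t ≡ 9·1 = 9 ≡ 9 (mod 13).
    Then x = 257 + 380·9 = 3677, valid modulo lcm(380, 13) = 4940: x ≡ 3677 (mod 4940).
  Combine with x ≡ 6 (mod 9); new modulus lcm = 44460.
    Write x = 3677 + 4940·t and substitute into x ≡ 6 (mod 9): 4940·t ≡ 6 − 3677 = -3671 (mod 9).
    Reduce coefficients mod 9: 8·t ≡ 1 (mod 9).
    The inverse of 8 mod 9 is 8 (since 8·8 = 64 = 7·9 + 1), so t ≡ 8·1 = 8 ≡ 8 (mod 9).
    Then x = 3677 + 4940·8 = 43197, valid modulo lcm(4940, 9) = 44460: x ≡ 43197 (mod 44460).
Verify against each original: 43197 mod 5 = 2, 43197 mod 19 = 10, 43197 mod 4 = 1, 43197 mod 13 = 11, 43197 mod 9 = 6.

x ≡ 43197 (mod 44460).


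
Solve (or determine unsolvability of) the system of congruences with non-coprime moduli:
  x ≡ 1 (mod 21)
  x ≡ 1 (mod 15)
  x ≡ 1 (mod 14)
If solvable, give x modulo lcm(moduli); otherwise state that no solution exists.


Moduli 21, 15, 14 are not pairwise coprime, so CRT works modulo lcm(m_i) when all pairwise compatibility conditions hold.
Pairwise compatibility: gcd(m_i, m_j) must divide a_i - a_j for every pair.
Merge one congruence at a time:
  Start: x ≡ 1 (mod 21).
  Combine with x ≡ 1 (mod 15): gcd(21, 15) = 3; 1 - 1 = 0, which IS divisible by 3, so compatible.
    Write x = 1 + 21·t and substitute into x ≡ 1 (mod 15): 21·t ≡ 1 − 1 = 0 (mod 15).
    Divide the congruence (and modulus) by g = 3: 7·t ≡ 0 (mod 5).
    Reduce coefficients mod 5: 2·t ≡ 0 (mod 5).
    The inverse of 2 mod 5 is 3 (since 2·3 = 6 = 1·5 + 1), so t ≡ 3·0 = 0 ≡ 0 (mod 5).
    Then x = 1 + 21·0 = 1, valid modulo lcm(21, 15) = 105: x ≡ 1 (mod 105).
  Combine with x ≡ 1 (mod 14): gcd(105, 14) = 7; 1 - 1 = 0, which IS divisible by 7, so compatible.
    Write x = 1 + 105·t and substitute into x ≡ 1 (mod 14): 105·t ≡ 1 − 1 = 0 (mod 14).
    Divide the congruence (and modulus) by g = 7: 15·t ≡ 0 (mod 2).
    Reduce coefficients mod 2: 1·t ≡ 0 (mod 2).
    So t ≡ 0 (mod 2).
    Then x = 1 + 105·0 = 1, valid modulo lcm(105, 14) = 210: x ≡ 1 (mod 210).
Verify: 1 mod 21 = 1, 1 mod 15 = 1, 1 mod 14 = 1.

x ≡ 1 (mod 210).


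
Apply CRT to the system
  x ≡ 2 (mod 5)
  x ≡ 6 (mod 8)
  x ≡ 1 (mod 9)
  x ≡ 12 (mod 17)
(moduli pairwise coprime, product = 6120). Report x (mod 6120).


Product of moduli M = 5 · 8 · 9 · 17 = 6120.
Merge one congruence at a time:
  Start: x ≡ 2 (mod 5).
  Combine with x ≡ 6 (mod 8); new modulus lcm = 40.
    Write x = 2 + 5·t and substitute into x ≡ 6 (mod 8): 5·t ≡ 6 − 2 = 4 (mod 8).
    The inverse of 5 mod 8 is 5 (since 5·5 = 25 = 3·8 + 1), so t ≡ 5·4 = 20 ≡ 4 (mod 8).
    Then x = 2 + 5·4 = 22, valid modulo lcm(5, 8) = 40: x ≡ 22 (mod 40).
  Combine with x ≡ 1 (mod 9); new modulus lcm = 360.
    Write x = 22 + 40·t and substitute into x ≡ 1 (mod 9): 40·t ≡ 1 − 22 = -21 (mod 9).
    Reduce coefficients mod 9: 4·t ≡ 6 (mod 9).
    The inverse of 4 mod 9 is 7 (since 4·7 = 28 = 3·9 + 1), so t ≡ 7·6 = 42 ≡ 6 (mod 9).
    Then x = 22 + 40·6 = 262, valid modulo lcm(40, 9) = 360: x ≡ 262 (mod 360).
  Combine with x ≡ 12 (mod 17); new modulus lcm = 6120.
    Write x = 262 + 360·t and substitute into x ≡ 12 (mod 17): 360·t ≡ 12 − 262 = -250 (mod 17).
    Reduce coefficients mod 17: 3·t ≡ 5 (mod 17).
    The inverse of 3 mod 17 is 6 (since 3·6 = 18 = 1·17 + 1), so t ≡ 6·5 = 30 ≡ 13 (mod 17).
    Then x = 262 + 360·13 = 4942, valid modulo lcm(360, 17) = 6120: x ≡ 4942 (mod 6120).
Verify against each original: 4942 mod 5 = 2, 4942 mod 8 = 6, 4942 mod 9 = 1, 4942 mod 17 = 12.

x ≡ 4942 (mod 6120).


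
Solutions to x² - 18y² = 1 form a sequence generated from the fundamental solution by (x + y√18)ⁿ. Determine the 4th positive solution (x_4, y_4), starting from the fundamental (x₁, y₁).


Step 1: Find the fundamental solution (x₁, y₁) of x² - 18y² = 1.
  Expand √18 as a continued fraction. a₀ = ⌊√18⌋ = 4; iterate m_{k+1} = d_k·a_k − m_k, d_{k+1} = (18 − m_{k+1}²)/d_k, a_{k+1} = ⌊(a₀ + m_{k+1})/d_{k+1}⌋ (starting m₀ = 0, d₀ = 1), with convergents p_k = a_k·p_{k-1} + p_{k-2}, q_k = a_k·q_{k-1} + q_{k-2} (p₋₁ = 1, q₋₁ = 0):
  k = 0: a₀ = 4; p₀/q₀ = 4/1; p₀² − 18·q₀² = 16 − 18 = -2.
  k = 1: m = 4, d = 2, a = ⌊(4 + 4)/2⌋ = 4; p/q = (4·4 + 1)/(4·1 + 0) = 17/4; p² − 18·q² = 289 − 288 = 1.
  The first convergent with p² − 18·q² = 1 gives the fundamental solution (x₁, y₁) = (17, 4).
Step 2: Apply the recurrence (x_{n+1}, y_{n+1}) = (x₁x_n + 18y₁y_n, x₁y_n + y₁x_n) repeatedly.
  From (x_1, y_1) = (17, 4): x_2 = 17·17 + 18·4·4 = 577; y_2 = 17·4 + 4·17 = 136.
  From (x_2, y_2) = (577, 136): x_3 = 17·577 + 18·4·136 = 19601; y_3 = 17·136 + 4·577 = 4620.
  From (x_3, y_3) = (19601, 4620): x_4 = 17·19601 + 18·4·4620 = 665857; y_4 = 17·4620 + 4·19601 = 156944.
Step 3: Verify x_4² - 18·y_4² = 443365544449 - 443365544448 = 1 (should be 1). ✓

(x_1, y_1) = (17, 4); (x_4, y_4) = (665857, 156944).


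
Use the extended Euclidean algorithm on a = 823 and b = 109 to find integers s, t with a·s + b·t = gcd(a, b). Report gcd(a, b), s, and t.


Euclidean algorithm on (823, 109) — divide until remainder is 0:
  823 = 7 · 109 + 60
  109 = 1 · 60 + 49
  60 = 1 · 49 + 11
  49 = 4 · 11 + 5
  11 = 2 · 5 + 1
  5 = 5 · 1 + 0
gcd(823, 109) = 1.
Track Bezout coefficients alongside the remainders: start with r₀ = 823 = a·1 + b·0 (s = 1, t = 0) and r₁ = 109 = a·0 + b·1 (s = 0, t = 1); each new remainder r_{k+1} = r_{k-1} − q_k·r_k inherits s_{k+1} = s_{k-1} − q_k·s_k, t_{k+1} = t_{k-1} − q_k·t_k, so r_k = a·s_k + b·t_k at every step:
  q = 7: r = 60, s = 1 − 7·0 = 1, t = 0 − 7·1 = -7  (check: 823·1 + 109·(-7) = 60)
  q = 1: r = 49, s = 0 − 1·1 = -1, t = 1 − 1·(-7) = 8  (check: 823·(-1) + 109·8 = 49)
  q = 1: r = 11, s = 1 − 1·(-1) = 2, t = -7 − 1·8 = -15  (check: 823·2 + 109·(-15) = 11)
  q = 4: r = 5, s = -1 − 4·2 = -9, t = 8 − 4·(-15) = 68  (check: 823·(-9) + 109·68 = 5)
  q = 2: r = 1, s = 2 − 2·(-9) = 20, t = -15 − 2·68 = -151  (check: 823·20 + 109·(-151) = 1)
The row with r = 1 (the gcd) gives the Bezout coefficients s = 20, t = -151.
Result: 823 · (20) + 109 · (-151) = 1.

gcd(823, 109) = 1; s = 20, t = -151 (check: 823·20 + 109·(-151) = 1).


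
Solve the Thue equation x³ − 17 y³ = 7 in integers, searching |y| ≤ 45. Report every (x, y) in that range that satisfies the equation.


The equation is x³ - 17y³ = 7. For fixed y, x³ = 17·y³ + 7, so a solution requires the RHS to be a perfect cube.
Strategy: iterate y from -45 to 45, compute RHS = 17·y³ + 7, and check whether it is a (positive or negative) perfect cube.
Check small values of y:
  y = 0: RHS = 7 is not a perfect cube.
  y = 1: RHS = 24 is not a perfect cube.
  y = -1: RHS = -10 is not a perfect cube.
  y = 2: RHS = 143 is not a perfect cube.
  y = -2: RHS = -129 is not a perfect cube.
  y = 3: RHS = 466 is not a perfect cube.
  y = -3: RHS = -452 is not a perfect cube.
Continuing the search up to |y| = 45 finds no solutions either.
No (x, y) in the scanned range satisfies the equation.

No integer solutions with |y| ≤ 45.


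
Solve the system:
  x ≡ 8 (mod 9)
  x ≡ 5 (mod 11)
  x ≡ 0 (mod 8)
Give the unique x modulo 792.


Moduli 9, 11, 8 are pairwise coprime; by CRT there is a unique solution modulo M = 9 · 11 · 8 = 792.
Solve pairwise, accumulating the modulus:
  Start with x ≡ 8 (mod 9).
  Combine with x ≡ 5 (mod 11): since gcd(9, 11) = 1, we get a unique residue mod 99.
    Write x = 8 + 9·t and substitute into x ≡ 5 (mod 11): 9·t ≡ 5 − 8 = -3 (mod 11).
    Reduce coefficients mod 11: 9·t ≡ 8 (mod 11).
    The inverse of 9 mod 11 is 5 (since 9·5 = 45 = 4·11 + 1), so t ≡ 5·8 = 40 ≡ 7 (mod 11).
    Then x = 8 + 9·7 = 71, valid modulo lcm(9, 11) = 99: x ≡ 71 (mod 99).
  Combine with x ≡ 0 (mod 8): since gcd(99, 8) = 1, we get a unique residue mod 792.
    Write x = 71 + 99·t and substitute into x ≡ 0 (mod 8): 99·t ≡ 0 − 71 = -71 (mod 8).
    Reduce coefficients mod 8: 3·t ≡ 1 (mod 8).
    The inverse of 3 mod 8 is 3 (since 3·3 = 9 = 1·8 + 1), so t ≡ 3·1 = 3 ≡ 3 (mod 8).
    Then x = 71 + 99·3 = 368, valid modulo lcm(99, 8) = 792: x ≡ 368 (mod 792).
Verify: 368 mod 9 = 8 ✓, 368 mod 11 = 5 ✓, 368 mod 8 = 0 ✓.

x ≡ 368 (mod 792).


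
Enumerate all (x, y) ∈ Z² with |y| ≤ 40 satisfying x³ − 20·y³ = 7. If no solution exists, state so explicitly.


The equation is x³ - 20y³ = 7. For fixed y, x³ = 20·y³ + 7, so a solution requires the RHS to be a perfect cube.
Strategy: iterate y from -40 to 40, compute RHS = 20·y³ + 7, and check whether it is a (positive or negative) perfect cube.
Check small values of y:
  y = 0: RHS = 7 is not a perfect cube.
  y = 1: RHS = 27 = (3)³ ⇒ x = 3 works.
  y = -1: RHS = -13 is not a perfect cube.
  y = 2: RHS = 167 is not a perfect cube.
  y = -2: RHS = -153 is not a perfect cube.
  y = 3: RHS = 547 is not a perfect cube.
  y = -3: RHS = -533 is not a perfect cube.
Continuing the search up to |y| = 40 finds no further solutions beyond those listed.
Collected solutions: (3, 1).

Solutions (with |y| ≤ 40): (3, 1).


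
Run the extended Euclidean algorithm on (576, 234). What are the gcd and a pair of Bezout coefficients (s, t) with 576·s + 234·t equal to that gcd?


Euclidean algorithm on (576, 234) — divide until remainder is 0:
  576 = 2 · 234 + 108
  234 = 2 · 108 + 18
  108 = 6 · 18 + 0
gcd(576, 234) = 18.
Track Bezout coefficients alongside the remainders: start with r₀ = 576 = a·1 + b·0 (s = 1, t = 0) and r₁ = 234 = a·0 + b·1 (s = 0, t = 1); each new remainder r_{k+1} = r_{k-1} − q_k·r_k inherits s_{k+1} = s_{k-1} − q_k·s_k, t_{k+1} = t_{k-1} − q_k·t_k, so r_k = a·s_k + b·t_k at every step:
  q = 2: r = 108, s = 1 − 2·0 = 1, t = 0 − 2·1 = -2  (check: 576·1 + 234·(-2) = 108)
  q = 2: r = 18, s = 0 − 2·1 = -2, t = 1 − 2·(-2) = 5  (check: 576·(-2) + 234·5 = 18)
The row with r = 18 (the gcd) gives the Bezout coefficients s = -2, t = 5.
Result: 576 · (-2) + 234 · (5) = 18.

gcd(576, 234) = 18; s = -2, t = 5 (check: 576·(-2) + 234·5 = 18).


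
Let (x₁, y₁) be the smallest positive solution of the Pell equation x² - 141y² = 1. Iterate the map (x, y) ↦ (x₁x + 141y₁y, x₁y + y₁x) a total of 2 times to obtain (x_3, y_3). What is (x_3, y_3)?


Step 1: Find the fundamental solution (x₁, y₁) of x² - 141y² = 1.
  Expand √141 as a continued fraction. a₀ = ⌊√141⌋ = 11; iterate m_{k+1} = d_k·a_k − m_k, d_{k+1} = (141 − m_{k+1}²)/d_k, a_{k+1} = ⌊(a₀ + m_{k+1})/d_{k+1}⌋ (starting m₀ = 0, d₀ = 1), with convergents p_k = a_k·p_{k-1} + p_{k-2}, q_k = a_k·q_{k-1} + q_{k-2} (p₋₁ = 1, q₋₁ = 0):
  k = 0: a₀ = 11; p₀/q₀ = 11/1; p₀² − 141·q₀² = 121 − 141 = -20.
  k = 1: m = 11, d = 20, a = ⌊(11 + 11)/20⌋ = 1; p/q = (1·11 + 1)/(1·1 + 0) = 12/1; p² − 141·q² = 144 − 141 = 3.
  k = 2: m = 9, d = 3, a = ⌊(11 + 9)/3⌋ = 6; p/q = (6·12 + 11)/(6·1 + 1) = 83/7; p² − 141·q² = 6889 − 6909 = -20.
  k = 3: m = 9, d = 20, a = ⌊(11 + 9)/20⌋ = 1; p/q = (1·83 + 12)/(1·7 + 1) = 95/8; p² − 141·q² = 9025 − 9024 = 1.
  The first convergent with p² − 141·q² = 1 gives the fundamental solution (x₁, y₁) = (95, 8).
Step 2: Apply the recurrence (x_{n+1}, y_{n+1}) = (x₁x_n + 141y₁y_n, x₁y_n + y₁x_n) repeatedly.
  From (x_1, y_1) = (95, 8): x_2 = 95·95 + 141·8·8 = 18049; y_2 = 95·8 + 8·95 = 1520.
  From (x_2, y_2) = (18049, 1520): x_3 = 95·18049 + 141·8·1520 = 3429215; y_3 = 95·1520 + 8·18049 = 288792.
Step 3: Verify x_3² - 141·y_3² = 11759515516225 - 11759515516224 = 1 (should be 1). ✓

(x_1, y_1) = (95, 8); (x_3, y_3) = (3429215, 288792).


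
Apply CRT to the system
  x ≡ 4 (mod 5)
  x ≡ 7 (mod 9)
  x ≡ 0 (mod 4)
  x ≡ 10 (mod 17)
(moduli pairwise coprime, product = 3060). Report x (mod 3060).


Product of moduli M = 5 · 9 · 4 · 17 = 3060.
Merge one congruence at a time:
  Start: x ≡ 4 (mod 5).
  Combine with x ≡ 7 (mod 9); new modulus lcm = 45.
    Write x = 4 + 5·t and substitute into x ≡ 7 (mod 9): 5·t ≡ 7 − 4 = 3 (mod 9).
    The inverse of 5 mod 9 is 2 (since 5·2 = 10 = 1·9 + 1), so t ≡ 2·3 = 6 ≡ 6 (mod 9).
    Then x = 4 + 5·6 = 34, valid modulo lcm(5, 9) = 45: x ≡ 34 (mod 45).
  Combine with x ≡ 0 (mod 4); new modulus lcm = 180.
    Write x = 34 + 45·t and substitute into x ≡ 0 (mod 4): 45·t ≡ 0 − 34 = -34 (mod 4).
    Reduce coefficients mod 4: 1·t ≡ 2 (mod 4).
    So t ≡ 2 (mod 4).
    Then x = 34 + 45·2 = 124, valid modulo lcm(45, 4) = 180: x ≡ 124 (mod 180).
  Combine with x ≡ 10 (mod 17); new modulus lcm = 3060.
    Write x = 124 + 180·t and substitute into x ≡ 10 (mod 17): 180·t ≡ 10 − 124 = -114 (mod 17).
    Reduce coefficients mod 17: 10·t ≡ 5 (mod 17).
    The inverse of 10 mod 17 is 12 (since 10·12 = 120 = 7·17 + 1), so t ≡ 12·5 = 60 ≡ 9 (mod 17).
    Then x = 124 + 180·9 = 1744, valid modulo lcm(180, 17) = 3060: x ≡ 1744 (mod 3060).
Verify against each original: 1744 mod 5 = 4, 1744 mod 9 = 7, 1744 mod 4 = 0, 1744 mod 17 = 10.

x ≡ 1744 (mod 3060).


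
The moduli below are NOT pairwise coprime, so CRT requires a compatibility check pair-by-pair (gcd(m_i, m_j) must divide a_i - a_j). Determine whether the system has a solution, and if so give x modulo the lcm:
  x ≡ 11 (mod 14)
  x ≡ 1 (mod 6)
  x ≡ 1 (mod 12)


Moduli 14, 6, 12 are not pairwise coprime, so CRT works modulo lcm(m_i) when all pairwise compatibility conditions hold.
Pairwise compatibility: gcd(m_i, m_j) must divide a_i - a_j for every pair.
Merge one congruence at a time:
  Start: x ≡ 11 (mod 14).
  Combine with x ≡ 1 (mod 6): gcd(14, 6) = 2; 1 - 11 = -10, which IS divisible by 2, so compatible.
    Write x = 11 + 14·t and substitute into x ≡ 1 (mod 6): 14·t ≡ 1 − 11 = -10 (mod 6).
    Divide the congruence (and modulus) by g = 2: 7·t ≡ -5 (mod 3).
    Reduce coefficients mod 3: 1·t ≡ 1 (mod 3).
    So t ≡ 1 (mod 3).
    Then x = 11 + 14·1 = 25, valid modulo lcm(14, 6) = 42: x ≡ 25 (mod 42).
  Combine with x ≡ 1 (mod 12): gcd(42, 12) = 6; 1 - 25 = -24, which IS divisible by 6, so compatible.
    Write x = 25 + 42·t and substitute into x ≡ 1 (mod 12): 42·t ≡ 1 − 25 = -24 (mod 12).
    Divide the congruence (and modulus) by g = 6: 7·t ≡ -4 (mod 2).
    Reduce coefficients mod 2: 1·t ≡ 0 (mod 2).
    So t ≡ 0 (mod 2).
    Then x = 25 + 42·0 = 25, valid modulo lcm(42, 12) = 84: x ≡ 25 (mod 84).
Verify: 25 mod 14 = 11, 25 mod 6 = 1, 25 mod 12 = 1.

x ≡ 25 (mod 84).


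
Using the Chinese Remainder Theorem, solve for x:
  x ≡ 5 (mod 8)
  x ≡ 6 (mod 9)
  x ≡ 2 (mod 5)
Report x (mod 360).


Moduli 8, 9, 5 are pairwise coprime; by CRT there is a unique solution modulo M = 8 · 9 · 5 = 360.
Solve pairwise, accumulating the modulus:
  Start with x ≡ 5 (mod 8).
  Combine with x ≡ 6 (mod 9): since gcd(8, 9) = 1, we get a unique residue mod 72.
    Write x = 5 + 8·t and substitute into x ≡ 6 (mod 9): 8·t ≡ 6 − 5 = 1 (mod 9).
    The inverse of 8 mod 9 is 8 (since 8·8 = 64 = 7·9 + 1), so t ≡ 8·1 = 8 ≡ 8 (mod 9).
    Then x = 5 + 8·8 = 69, valid modulo lcm(8, 9) = 72: x ≡ 69 (mod 72).
  Combine with x ≡ 2 (mod 5): since gcd(72, 5) = 1, we get a unique residue mod 360.
    Write x = 69 + 72·t and substitute into x ≡ 2 (mod 5): 72·t ≡ 2 − 69 = -67 (mod 5).
    Reduce coefficients mod 5: 2·t ≡ 3 (mod 5).
    The inverse of 2 mod 5 is 3 (since 2·3 = 6 = 1·5 + 1), so t ≡ 3·3 = 9 ≡ 4 (mod 5).
    Then x = 69 + 72·4 = 357, valid modulo lcm(72, 5) = 360: x ≡ 357 (mod 360).
Verify: 357 mod 8 = 5 ✓, 357 mod 9 = 6 ✓, 357 mod 5 = 2 ✓.

x ≡ 357 (mod 360).


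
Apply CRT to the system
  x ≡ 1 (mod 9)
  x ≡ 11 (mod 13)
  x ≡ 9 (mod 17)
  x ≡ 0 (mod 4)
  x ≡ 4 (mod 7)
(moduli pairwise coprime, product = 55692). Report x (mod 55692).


Product of moduli M = 9 · 13 · 17 · 4 · 7 = 55692.
Merge one congruence at a time:
  Start: x ≡ 1 (mod 9).
  Combine with x ≡ 11 (mod 13); new modulus lcm = 117.
    Write x = 1 + 9·t and substitute into x ≡ 11 (mod 13): 9·t ≡ 11 − 1 = 10 (mod 13).
    The inverse of 9 mod 13 is 3 (since 9·3 = 27 = 2·13 + 1), so t ≡ 3·10 = 30 ≡ 4 (mod 13).
    Then x = 1 + 9·4 = 37, valid modulo lcm(9, 13) = 117: x ≡ 37 (mod 117).
  Combine with x ≡ 9 (mod 17); new modulus lcm = 1989.
    Write x = 37 + 117·t and substitute into x ≡ 9 (mod 17): 117·t ≡ 9 − 37 = -28 (mod 17).
    Reduce coefficients mod 17: 15·t ≡ 6 (mod 17).
    The inverse of 15 mod 17 is 8 (since 15·8 = 120 = 7·17 + 1), so t ≡ 8·6 = 48 ≡ 14 (mod 17).
    Then x = 37 + 117·14 = 1675, valid modulo lcm(117, 17) = 1989: x ≡ 1675 (mod 1989).
  Combine with x ≡ 0 (mod 4); new modulus lcm = 7956.
    Write x = 1675 + 1989·t and substitute into x ≡ 0 (mod 4): 1989·t ≡ 0 − 1675 = -1675 (mod 4).
    Reduce coefficients mod 4: 1·t ≡ 1 (mod 4).
    So t ≡ 1 (mod 4).
    Then x = 1675 + 1989·1 = 3664, valid modulo lcm(1989, 4) = 7956: x ≡ 3664 (mod 7956).
  Combine with x ≡ 4 (mod 7); new modulus lcm = 55692.
    Write x = 3664 + 7956·t and substitute into x ≡ 4 (mod 7): 7956·t ≡ 4 − 3664 = -3660 (mod 7).
    Reduce coefficients mod 7: 4·t ≡ 1 (mod 7).
    The inverse of 4 mod 7 is 2 (since 4·2 = 8 = 1·7 + 1), so t ≡ 2·1 = 2 ≡ 2 (mod 7).
    Then x = 3664 + 7956·2 = 19576, valid modulo lcm(7956, 7) = 55692: x ≡ 19576 (mod 55692).
Verify against each original: 19576 mod 9 = 1, 19576 mod 13 = 11, 19576 mod 17 = 9, 19576 mod 4 = 0, 19576 mod 7 = 4.

x ≡ 19576 (mod 55692).


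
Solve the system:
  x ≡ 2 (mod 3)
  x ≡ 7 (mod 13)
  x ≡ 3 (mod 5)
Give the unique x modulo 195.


Moduli 3, 13, 5 are pairwise coprime; by CRT there is a unique solution modulo M = 3 · 13 · 5 = 195.
Solve pairwise, accumulating the modulus:
  Start with x ≡ 2 (mod 3).
  Combine with x ≡ 7 (mod 13): since gcd(3, 13) = 1, we get a unique residue mod 39.
    Write x = 2 + 3·t and substitute into x ≡ 7 (mod 13): 3·t ≡ 7 − 2 = 5 (mod 13).
    The inverse of 3 mod 13 is 9 (since 3·9 = 27 = 2·13 + 1), so t ≡ 9·5 = 45 ≡ 6 (mod 13).
    Then x = 2 + 3·6 = 20, valid modulo lcm(3, 13) = 39: x ≡ 20 (mod 39).
  Combine with x ≡ 3 (mod 5): since gcd(39, 5) = 1, we get a unique residue mod 195.
    Write x = 20 + 39·t and substitute into x ≡ 3 (mod 5): 39·t ≡ 3 − 20 = -17 (mod 5).
    Reduce coefficients mod 5: 4·t ≡ 3 (mod 5).
    The inverse of 4 mod 5 is 4 (since 4·4 = 16 = 3·5 + 1), so t ≡ 4·3 = 12 ≡ 2 (mod 5).
    Then x = 20 + 39·2 = 98, valid modulo lcm(39, 5) = 195: x ≡ 98 (mod 195).
Verify: 98 mod 3 = 2 ✓, 98 mod 13 = 7 ✓, 98 mod 5 = 3 ✓.

x ≡ 98 (mod 195).


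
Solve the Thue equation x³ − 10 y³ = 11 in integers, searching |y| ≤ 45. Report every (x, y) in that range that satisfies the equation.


The equation is x³ - 10y³ = 11. For fixed y, x³ = 10·y³ + 11, so a solution requires the RHS to be a perfect cube.
Strategy: iterate y from -45 to 45, compute RHS = 10·y³ + 11, and check whether it is a (positive or negative) perfect cube.
Check small values of y:
  y = 0: RHS = 11 is not a perfect cube.
  y = 1: RHS = 21 is not a perfect cube.
  y = -1: RHS = 1 = (1)³ ⇒ x = 1 works.
  y = 2: RHS = 91 is not a perfect cube.
  y = -2: RHS = -69 is not a perfect cube.
  y = 3: RHS = 281 is not a perfect cube.
  y = -3: RHS = -259 is not a perfect cube.
Continuing the search up to |y| = 45 finds no further solutions beyond those listed.
Collected solutions: (1, -1).

Solutions (with |y| ≤ 45): (1, -1).


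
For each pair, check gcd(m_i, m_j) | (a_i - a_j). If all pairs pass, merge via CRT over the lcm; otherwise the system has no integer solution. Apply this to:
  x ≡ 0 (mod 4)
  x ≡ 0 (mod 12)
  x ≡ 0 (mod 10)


Moduli 4, 12, 10 are not pairwise coprime, so CRT works modulo lcm(m_i) when all pairwise compatibility conditions hold.
Pairwise compatibility: gcd(m_i, m_j) must divide a_i - a_j for every pair.
Merge one congruence at a time:
  Start: x ≡ 0 (mod 4).
  Combine with x ≡ 0 (mod 12): gcd(4, 12) = 4; 0 - 0 = 0, which IS divisible by 4, so compatible.
    Write x = 0 + 4·t and substitute into x ≡ 0 (mod 12): 4·t ≡ 0 − 0 = 0 (mod 12).
    Divide the congruence (and modulus) by g = 4: 1·t ≡ 0 (mod 3).
    So t ≡ 0 (mod 3).
    Then x = 0 + 4·0 = 0, valid modulo lcm(4, 12) = 12: x ≡ 0 (mod 12).
  Combine with x ≡ 0 (mod 10): gcd(12, 10) = 2; 0 - 0 = 0, which IS divisible by 2, so compatible.
    Write x = 0 + 12·t and substitute into x ≡ 0 (mod 10): 12·t ≡ 0 − 0 = 0 (mod 10).
    Divide the congruence (and modulus) by g = 2: 6·t ≡ 0 (mod 5).
    Reduce coefficients mod 5: 1·t ≡ 0 (mod 5).
    So t ≡ 0 (mod 5).
    Then x = 0 + 12·0 = 0, valid modulo lcm(12, 10) = 60: x ≡ 0 (mod 60).
Verify: 0 mod 4 = 0, 0 mod 12 = 0, 0 mod 10 = 0.

x ≡ 0 (mod 60).


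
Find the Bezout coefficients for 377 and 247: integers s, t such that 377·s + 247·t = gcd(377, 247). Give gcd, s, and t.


Euclidean algorithm on (377, 247) — divide until remainder is 0:
  377 = 1 · 247 + 130
  247 = 1 · 130 + 117
  130 = 1 · 117 + 13
  117 = 9 · 13 + 0
gcd(377, 247) = 13.
Track Bezout coefficients alongside the remainders: start with r₀ = 377 = a·1 + b·0 (s = 1, t = 0) and r₁ = 247 = a·0 + b·1 (s = 0, t = 1); each new remainder r_{k+1} = r_{k-1} − q_k·r_k inherits s_{k+1} = s_{k-1} − q_k·s_k, t_{k+1} = t_{k-1} − q_k·t_k, so r_k = a·s_k + b·t_k at every step:
  q = 1: r = 130, s = 1 − 1·0 = 1, t = 0 − 1·1 = -1  (check: 377·1 + 247·(-1) = 130)
  q = 1: r = 117, s = 0 − 1·1 = -1, t = 1 − 1·(-1) = 2  (check: 377·(-1) + 247·2 = 117)
  q = 1: r = 13, s = 1 − 1·(-1) = 2, t = -1 − 1·2 = -3  (check: 377·2 + 247·(-3) = 13)
The row with r = 13 (the gcd) gives the Bezout coefficients s = 2, t = -3.
Result: 377 · (2) + 247 · (-3) = 13.

gcd(377, 247) = 13; s = 2, t = -3 (check: 377·2 + 247·(-3) = 13).


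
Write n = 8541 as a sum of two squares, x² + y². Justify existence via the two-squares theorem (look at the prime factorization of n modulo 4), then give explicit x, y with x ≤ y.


Step 1: Factor n = 8541 = 3^2 · 13 · 73.
Step 2: Check the mod-4 condition on each prime factor: 3 ≡ 3 (mod 4), exponent 2 (must be even); 13 ≡ 1 (mod 4), exponent 1; 73 ≡ 1 (mod 4), exponent 1.
All primes ≡ 3 (mod 4) appear to even exponent (or don't appear), so by the two-squares theorem n IS expressible as a sum of two squares.
Step 3: Build a representation. Group n = k² · m with k = 3 and m = 13 · 73 = 949 (a product of primes ≡ 1 (mod 4)); a representation of m scales to one of n via (k·x)² + (k·y)² = k²(x² + y²). Each prime p ≡ 1 (mod 4) is itself a sum of two squares; find a² by testing p − a² for a perfect square:
  13: 13 − 1² = 12, 13 − 2² = 9 = 3² ⇒ 13 = 2² + 3².
  73: 73 − 1² = 72, 73 − 2² = 69, 73 − 3² = 64 = 8² ⇒ 73 = 3² + 8².
  Combine using the Brahmagupta–Fibonacci identity (a² + b²)(c² + d²) = (ac − bd)² + (ad + bc)² = (ac + bd)² + (ad − bc)²:
  13 · 73 = 949: from (2² + 3²)(3² + 8²), take (2·3 − 3·8, 2·8 + 3·3) = (6 − 24, 16 + 9) = (-18, 25); dropping signs (only squares matter) gives (18, 25); check 18² + 25² = 324 + 625 = 949 ✓.
  Scale by k = 3: (3·18, 3·25) = (54, 75).
Step 4: Order so x ≤ y and verify: 54² + 75² = 2916 + 5625 = 8541 = n. ✓

n = 8541 = 54² + 75² (one valid representation with x ≤ y).


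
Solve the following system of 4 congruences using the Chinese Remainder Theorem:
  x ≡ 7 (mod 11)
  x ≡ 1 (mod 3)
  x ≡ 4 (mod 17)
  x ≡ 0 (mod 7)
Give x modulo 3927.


Product of moduli M = 11 · 3 · 17 · 7 = 3927.
Merge one congruence at a time:
  Start: x ≡ 7 (mod 11).
  Combine with x ≡ 1 (mod 3); new modulus lcm = 33.
    Write x = 7 + 11·t and substitute into x ≡ 1 (mod 3): 11·t ≡ 1 − 7 = -6 (mod 3).
    Reduce coefficients mod 3: 2·t ≡ 0 (mod 3).
    The inverse of 2 mod 3 is 2 (since 2·2 = 4 = 1·3 + 1), so t ≡ 2·0 = 0 ≡ 0 (mod 3).
    Then x = 7 + 11·0 = 7, valid modulo lcm(11, 3) = 33: x ≡ 7 (mod 33).
  Combine with x ≡ 4 (mod 17); new modulus lcm = 561.
    Write x = 7 + 33·t and substitute into x ≡ 4 (mod 17): 33·t ≡ 4 − 7 = -3 (mod 17).
    Reduce coefficients mod 17: 16·t ≡ 14 (mod 17).
    The inverse of 16 mod 17 is 16 (since 16·16 = 256 = 15·17 + 1), so t ≡ 16·14 = 224 ≡ 3 (mod 17).
    Then x = 7 + 33·3 = 106, valid modulo lcm(33, 17) = 561: x ≡ 106 (mod 561).
  Combine with x ≡ 0 (mod 7); new modulus lcm = 3927.
    Write x = 106 + 561·t and substitute into x ≡ 0 (mod 7): 561·t ≡ 0 − 106 = -106 (mod 7).
    Reduce coefficients mod 7: 1·t ≡ 6 (mod 7).
    So t ≡ 6 (mod 7).
    Then x = 106 + 561·6 = 3472, valid modulo lcm(561, 7) = 3927: x ≡ 3472 (mod 3927).
Verify against each original: 3472 mod 11 = 7, 3472 mod 3 = 1, 3472 mod 17 = 4, 3472 mod 7 = 0.

x ≡ 3472 (mod 3927).


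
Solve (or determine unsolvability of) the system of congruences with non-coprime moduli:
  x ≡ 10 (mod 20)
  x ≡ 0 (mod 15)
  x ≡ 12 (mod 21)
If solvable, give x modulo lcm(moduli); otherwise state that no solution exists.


Moduli 20, 15, 21 are not pairwise coprime, so CRT works modulo lcm(m_i) when all pairwise compatibility conditions hold.
Pairwise compatibility: gcd(m_i, m_j) must divide a_i - a_j for every pair.
Merge one congruence at a time:
  Start: x ≡ 10 (mod 20).
  Combine with x ≡ 0 (mod 15): gcd(20, 15) = 5; 0 - 10 = -10, which IS divisible by 5, so compatible.
    Write x = 10 + 20·t and substitute into x ≡ 0 (mod 15): 20·t ≡ 0 − 10 = -10 (mod 15).
    Divide the congruence (and modulus) by g = 5: 4·t ≡ -2 (mod 3).
    Reduce coefficients mod 3: 1·t ≡ 1 (mod 3).
    So t ≡ 1 (mod 3).
    Then x = 10 + 20·1 = 30, valid modulo lcm(20, 15) = 60: x ≡ 30 (mod 60).
  Combine with x ≡ 12 (mod 21): gcd(60, 21) = 3; 12 - 30 = -18, which IS divisible by 3, so compatible.
    Write x = 30 + 60·t and substitute into x ≡ 12 (mod 21): 60·t ≡ 12 − 30 = -18 (mod 21).
    Divide the congruence (and modulus) by g = 3: 20·t ≡ -6 (mod 7).
    Reduce coefficients mod 7: 6·t ≡ 1 (mod 7).
    The inverse of 6 mod 7 is 6 (since 6·6 = 36 = 5·7 + 1), so t ≡ 6·1 = 6 ≡ 6 (mod 7).
    Then x = 30 + 60·6 = 390, valid modulo lcm(60, 21) = 420: x ≡ 390 (mod 420).
Verify: 390 mod 20 = 10, 390 mod 15 = 0, 390 mod 21 = 12.

x ≡ 390 (mod 420).


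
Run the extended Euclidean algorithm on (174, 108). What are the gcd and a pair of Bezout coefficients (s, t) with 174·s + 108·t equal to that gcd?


Euclidean algorithm on (174, 108) — divide until remainder is 0:
  174 = 1 · 108 + 66
  108 = 1 · 66 + 42
  66 = 1 · 42 + 24
  42 = 1 · 24 + 18
  24 = 1 · 18 + 6
  18 = 3 · 6 + 0
gcd(174, 108) = 6.
Track Bezout coefficients alongside the remainders: start with r₀ = 174 = a·1 + b·0 (s = 1, t = 0) and r₁ = 108 = a·0 + b·1 (s = 0, t = 1); each new remainder r_{k+1} = r_{k-1} − q_k·r_k inherits s_{k+1} = s_{k-1} − q_k·s_k, t_{k+1} = t_{k-1} − q_k·t_k, so r_k = a·s_k + b·t_k at every step:
  q = 1: r = 66, s = 1 − 1·0 = 1, t = 0 − 1·1 = -1  (check: 174·1 + 108·(-1) = 66)
  q = 1: r = 42, s = 0 − 1·1 = -1, t = 1 − 1·(-1) = 2  (check: 174·(-1) + 108·2 = 42)
  q = 1: r = 24, s = 1 − 1·(-1) = 2, t = -1 − 1·2 = -3  (check: 174·2 + 108·(-3) = 24)
  q = 1: r = 18, s = -1 − 1·2 = -3, t = 2 − 1·(-3) = 5  (check: 174·(-3) + 108·5 = 18)
  q = 1: r = 6, s = 2 − 1·(-3) = 5, t = -3 − 1·5 = -8  (check: 174·5 + 108·(-8) = 6)
The row with r = 6 (the gcd) gives the Bezout coefficients s = 5, t = -8.
Result: 174 · (5) + 108 · (-8) = 6.

gcd(174, 108) = 6; s = 5, t = -8 (check: 174·5 + 108·(-8) = 6).
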